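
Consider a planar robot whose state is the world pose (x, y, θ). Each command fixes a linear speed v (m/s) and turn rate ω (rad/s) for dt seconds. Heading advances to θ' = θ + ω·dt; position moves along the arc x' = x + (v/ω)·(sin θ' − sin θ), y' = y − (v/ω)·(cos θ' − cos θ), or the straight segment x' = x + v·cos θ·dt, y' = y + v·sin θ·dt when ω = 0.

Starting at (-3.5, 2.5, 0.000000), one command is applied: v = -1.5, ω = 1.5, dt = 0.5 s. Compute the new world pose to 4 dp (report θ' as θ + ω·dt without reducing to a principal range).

θ' = 0.0000 + 1.5·0.5 = 0.7500
R = v/ω = -1.5/1.5 = -1.0000
x' = -3.5 + -1.0000·(sin 0.7500 − sin 0.0000) = -4.1816
y' = 2.5 − -1.0000·(cos 0.7500 − cos 0.0000) = 2.2317

(-4.1816, 2.2317, 0.7500)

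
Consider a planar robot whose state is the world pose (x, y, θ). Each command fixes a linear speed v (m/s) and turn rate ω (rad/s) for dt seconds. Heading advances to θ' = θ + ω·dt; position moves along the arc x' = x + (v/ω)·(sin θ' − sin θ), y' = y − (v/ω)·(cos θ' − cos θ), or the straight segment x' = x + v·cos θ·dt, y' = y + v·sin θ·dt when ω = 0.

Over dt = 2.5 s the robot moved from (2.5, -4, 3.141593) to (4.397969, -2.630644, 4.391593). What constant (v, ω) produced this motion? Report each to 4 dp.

Δθ = 4.391593 − 3.141593 = 1.250000
ω = Δθ/dt = 1.250000/2.5 = 0.5000
R = Δx/(sin θ' − sin θ) = -2.0000
v = R·ω = -2.0000·0.5000 = -1.0000

v = -1.0000, ω = 0.5000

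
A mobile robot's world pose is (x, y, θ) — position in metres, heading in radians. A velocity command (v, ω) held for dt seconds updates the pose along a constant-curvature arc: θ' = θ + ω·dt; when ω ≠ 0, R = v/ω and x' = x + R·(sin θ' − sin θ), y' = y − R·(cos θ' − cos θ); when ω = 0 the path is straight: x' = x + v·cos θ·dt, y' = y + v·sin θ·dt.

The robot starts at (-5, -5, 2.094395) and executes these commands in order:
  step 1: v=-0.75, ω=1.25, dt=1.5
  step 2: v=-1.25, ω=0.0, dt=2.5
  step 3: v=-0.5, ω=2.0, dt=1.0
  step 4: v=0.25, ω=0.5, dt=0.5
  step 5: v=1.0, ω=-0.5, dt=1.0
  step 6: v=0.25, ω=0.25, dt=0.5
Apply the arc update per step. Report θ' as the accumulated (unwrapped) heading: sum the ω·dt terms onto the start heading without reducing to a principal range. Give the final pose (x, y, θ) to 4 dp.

step 1: θ'=3.9694 (R=-0.6000) → pose (-4.0385, -5.1059, 3.9694)
step 2: θ'=3.9694 (straight) → pose (-1.9245, -2.8045, 3.9694)
step 3: θ'=5.9694 (R=-0.2500) → pose (-2.0314, -2.3976, 5.9694)
step 4: θ'=6.2194 (R=0.5000) → pose (-1.9090, -2.4210, 6.2194)
step 5: θ'=5.7194 (R=-2.0000) → pose (-0.9677, -2.7264, 5.7194)
step 6: θ'=5.8444 (R=1.0000) → pose (-0.8581, -2.7865, 5.8444)

(-0.8581, -2.7865, 5.8444)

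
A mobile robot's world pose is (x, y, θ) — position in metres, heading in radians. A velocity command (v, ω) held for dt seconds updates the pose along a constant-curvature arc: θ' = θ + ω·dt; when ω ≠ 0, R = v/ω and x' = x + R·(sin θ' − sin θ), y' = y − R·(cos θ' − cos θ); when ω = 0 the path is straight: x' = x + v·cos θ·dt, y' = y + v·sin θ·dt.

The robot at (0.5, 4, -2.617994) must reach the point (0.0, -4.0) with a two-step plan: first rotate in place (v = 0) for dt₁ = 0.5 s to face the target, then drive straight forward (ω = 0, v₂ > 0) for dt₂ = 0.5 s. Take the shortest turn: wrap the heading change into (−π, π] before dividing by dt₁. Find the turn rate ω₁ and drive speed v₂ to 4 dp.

ω₁ = 1.9696, v₂ = 16.0312

heading to target = atan2(-4−4, 0−0.5) = -1.6332
Δθ = wrap(-1.6332 − -2.6180) = 0.9848; ω₁ = Δθ/dt₁ = 1.9696
distance = √((0−0.5)² + (-4−4)²) = 8.0156; v₂ = distance/dt₂ = 16.0312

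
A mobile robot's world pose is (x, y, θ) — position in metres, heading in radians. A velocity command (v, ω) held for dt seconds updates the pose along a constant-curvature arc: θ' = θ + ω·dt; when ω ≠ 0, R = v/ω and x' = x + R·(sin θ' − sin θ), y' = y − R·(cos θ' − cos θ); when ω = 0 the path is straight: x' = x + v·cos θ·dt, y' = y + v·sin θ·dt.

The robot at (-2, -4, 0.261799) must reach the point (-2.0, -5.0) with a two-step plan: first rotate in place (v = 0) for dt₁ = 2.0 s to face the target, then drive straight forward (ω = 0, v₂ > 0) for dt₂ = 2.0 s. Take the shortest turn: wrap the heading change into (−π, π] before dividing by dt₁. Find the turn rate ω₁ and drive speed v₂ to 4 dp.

heading to target = atan2(-5−-4, -2−-2) = -1.5708
Δθ = wrap(-1.5708 − 0.2618) = -1.8326; ω₁ = Δθ/dt₁ = -0.9163
distance = √((-2−-2)² + (-5−-4)²) = 1.0000; v₂ = distance/dt₂ = 0.5000

ω₁ = -0.9163, v₂ = 0.5000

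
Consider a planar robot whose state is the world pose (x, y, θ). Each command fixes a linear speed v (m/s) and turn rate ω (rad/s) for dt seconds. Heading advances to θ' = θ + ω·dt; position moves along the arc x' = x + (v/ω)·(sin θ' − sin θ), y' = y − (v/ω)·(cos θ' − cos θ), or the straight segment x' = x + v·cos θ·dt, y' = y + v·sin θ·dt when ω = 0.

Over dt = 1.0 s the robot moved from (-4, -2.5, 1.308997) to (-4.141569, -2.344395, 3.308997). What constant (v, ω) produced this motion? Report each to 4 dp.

v = 0.2500, ω = 2.0000

Δθ = 3.308997 − 1.308997 = 2.000000
ω = Δθ/dt = 2.000000/1.0 = 2.0000
R = −Δy/(cos θ' − cos θ) = 0.1250
v = R·ω = 0.1250·2.0000 = 0.2500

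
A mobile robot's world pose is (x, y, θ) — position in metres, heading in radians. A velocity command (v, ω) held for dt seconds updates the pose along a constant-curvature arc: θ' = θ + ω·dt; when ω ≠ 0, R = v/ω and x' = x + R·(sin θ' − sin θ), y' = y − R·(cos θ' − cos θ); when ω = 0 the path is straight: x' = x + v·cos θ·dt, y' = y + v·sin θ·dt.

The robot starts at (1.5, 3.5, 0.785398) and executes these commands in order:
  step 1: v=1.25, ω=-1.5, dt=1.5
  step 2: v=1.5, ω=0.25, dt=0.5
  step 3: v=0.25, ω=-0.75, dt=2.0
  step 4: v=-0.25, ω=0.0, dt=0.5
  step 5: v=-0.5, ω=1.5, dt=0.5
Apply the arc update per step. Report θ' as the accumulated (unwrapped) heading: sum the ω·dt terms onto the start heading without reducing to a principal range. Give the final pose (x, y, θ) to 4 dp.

(3.1281, 2.0557, -2.0896)

step 1: θ'=-1.4646 (R=-0.8333) → pose (2.9179, 2.9991, -1.4646)
step 2: θ'=-1.3396 (R=6.0000) → pose (3.0437, 2.2602, -1.3396)
step 3: θ'=-2.8396 (R=-0.3333) → pose (2.8184, 1.8656, -2.8396)
step 4: θ'=-2.8396 (straight) → pose (2.9378, 1.9027, -2.8396)
step 5: θ'=-2.0896 (R=-0.3333) → pose (3.1281, 2.0557, -2.0896)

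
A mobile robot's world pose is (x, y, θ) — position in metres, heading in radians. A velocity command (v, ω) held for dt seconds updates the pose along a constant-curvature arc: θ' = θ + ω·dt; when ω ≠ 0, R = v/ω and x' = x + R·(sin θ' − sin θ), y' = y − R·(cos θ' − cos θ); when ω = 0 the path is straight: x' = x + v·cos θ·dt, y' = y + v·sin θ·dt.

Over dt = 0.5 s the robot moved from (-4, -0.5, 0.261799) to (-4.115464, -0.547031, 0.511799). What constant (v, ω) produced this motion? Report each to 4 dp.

v = -0.2500, ω = 0.5000

Δθ = 0.511799 − 0.261799 = 0.250000
ω = Δθ/dt = 0.250000/0.5 = 0.5000
R = Δx/(sin θ' − sin θ) = -0.5000
v = R·ω = -0.5000·0.5000 = -0.2500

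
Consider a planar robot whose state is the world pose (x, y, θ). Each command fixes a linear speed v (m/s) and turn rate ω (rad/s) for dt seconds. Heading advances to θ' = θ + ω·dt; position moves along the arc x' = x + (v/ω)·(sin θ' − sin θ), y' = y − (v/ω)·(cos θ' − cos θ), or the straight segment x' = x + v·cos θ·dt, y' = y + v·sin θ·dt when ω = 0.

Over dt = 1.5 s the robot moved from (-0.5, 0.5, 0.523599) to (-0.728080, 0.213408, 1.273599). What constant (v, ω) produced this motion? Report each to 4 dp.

Δθ = 1.273599 − 0.523599 = 0.750000
ω = Δθ/dt = 0.750000/1.5 = 0.5000
R = −Δy/(cos θ' − cos θ) = -0.5000
v = R·ω = -0.5000·0.5000 = -0.2500

v = -0.2500, ω = 0.5000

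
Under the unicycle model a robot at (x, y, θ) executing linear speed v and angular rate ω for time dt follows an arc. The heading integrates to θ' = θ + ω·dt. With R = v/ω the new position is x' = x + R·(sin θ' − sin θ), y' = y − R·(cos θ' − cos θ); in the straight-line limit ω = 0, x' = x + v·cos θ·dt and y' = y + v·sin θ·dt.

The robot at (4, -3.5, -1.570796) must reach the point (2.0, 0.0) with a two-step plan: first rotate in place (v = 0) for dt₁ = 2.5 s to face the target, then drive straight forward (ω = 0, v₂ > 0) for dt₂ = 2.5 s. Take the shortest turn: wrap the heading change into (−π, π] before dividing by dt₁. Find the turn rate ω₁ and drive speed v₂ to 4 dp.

ω₁ = -1.0490, v₂ = 1.6125

heading to target = atan2(0−-3.5, 2−4) = 2.0899
Δθ = wrap(2.0899 − -1.5708) = -2.6224; ω₁ = Δθ/dt₁ = -1.0490
distance = √((2−4)² + (0−-3.5)²) = 4.0311; v₂ = distance/dt₂ = 1.6125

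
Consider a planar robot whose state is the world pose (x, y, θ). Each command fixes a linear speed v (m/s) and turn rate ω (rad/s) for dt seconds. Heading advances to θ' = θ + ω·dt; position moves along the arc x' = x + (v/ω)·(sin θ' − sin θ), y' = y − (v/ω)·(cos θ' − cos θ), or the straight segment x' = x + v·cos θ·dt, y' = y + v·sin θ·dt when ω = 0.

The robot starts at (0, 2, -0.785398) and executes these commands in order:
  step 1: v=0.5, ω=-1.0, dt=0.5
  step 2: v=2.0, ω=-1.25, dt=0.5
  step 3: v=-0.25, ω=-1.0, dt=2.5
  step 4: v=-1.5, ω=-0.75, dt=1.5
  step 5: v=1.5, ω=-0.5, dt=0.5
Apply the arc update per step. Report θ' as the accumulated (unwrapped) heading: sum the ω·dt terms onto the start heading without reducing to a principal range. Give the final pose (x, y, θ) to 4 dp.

step 1: θ'=-1.2854 (R=-0.5000) → pose (0.1262, 1.7872, -1.2854)
step 2: θ'=-1.9104 (R=-1.6000) → pose (0.0996, 0.8038, -1.9104)
step 3: θ'=-4.4104 (R=0.2500) → pose (0.5740, 0.7949, -4.4104)
step 4: θ'=-5.5354 (R=2.0000) → pose (0.0245, -1.2664, -5.5354)
step 5: θ'=-5.7854 (R=-3.0000) → pose (0.6321, -0.8300, -5.7854)

(0.6321, -0.8300, -5.7854)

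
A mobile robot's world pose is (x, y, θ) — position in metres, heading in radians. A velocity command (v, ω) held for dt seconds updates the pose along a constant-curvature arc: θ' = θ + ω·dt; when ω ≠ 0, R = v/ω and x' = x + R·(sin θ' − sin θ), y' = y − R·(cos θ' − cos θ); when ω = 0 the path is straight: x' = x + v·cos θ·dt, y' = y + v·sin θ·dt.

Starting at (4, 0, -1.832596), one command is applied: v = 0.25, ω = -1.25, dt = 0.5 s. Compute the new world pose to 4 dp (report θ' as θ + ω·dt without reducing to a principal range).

(3.9332, -0.1032, -2.4576)

θ' = -1.8326 + -1.25·0.5 = -2.4576
R = v/ω = 0.25/-1.25 = -0.2000
x' = 4 + -0.2000·(sin -2.4576 − sin -1.8326) = 3.9332
y' = 0 − -0.2000·(cos -2.4576 − cos -1.8326) = -0.1032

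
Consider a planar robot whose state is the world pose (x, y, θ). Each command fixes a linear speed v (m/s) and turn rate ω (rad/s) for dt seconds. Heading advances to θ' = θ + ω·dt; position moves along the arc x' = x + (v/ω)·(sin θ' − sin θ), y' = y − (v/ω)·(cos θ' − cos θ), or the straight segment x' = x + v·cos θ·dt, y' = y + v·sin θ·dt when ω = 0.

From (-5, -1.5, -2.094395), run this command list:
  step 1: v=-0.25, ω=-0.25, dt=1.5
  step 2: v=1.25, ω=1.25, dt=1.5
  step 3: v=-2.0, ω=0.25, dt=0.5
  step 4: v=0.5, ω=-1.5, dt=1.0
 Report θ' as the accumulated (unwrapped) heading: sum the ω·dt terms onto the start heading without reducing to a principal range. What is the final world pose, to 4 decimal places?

step 1: θ'=-2.4694 (R=1.0000) → pose (-4.7567, -1.2175, -2.4694)
step 2: θ'=-0.5944 (R=1.0000) → pose (-4.6940, -2.8285, -0.5944)
step 3: θ'=-0.4694 (R=-8.0000) → pose (-5.5553, -2.3217, -0.4694)
step 4: θ'=-1.9694 (R=-0.3333) → pose (-5.3988, -2.7483, -1.9694)

(-5.3988, -2.7483, -1.9694)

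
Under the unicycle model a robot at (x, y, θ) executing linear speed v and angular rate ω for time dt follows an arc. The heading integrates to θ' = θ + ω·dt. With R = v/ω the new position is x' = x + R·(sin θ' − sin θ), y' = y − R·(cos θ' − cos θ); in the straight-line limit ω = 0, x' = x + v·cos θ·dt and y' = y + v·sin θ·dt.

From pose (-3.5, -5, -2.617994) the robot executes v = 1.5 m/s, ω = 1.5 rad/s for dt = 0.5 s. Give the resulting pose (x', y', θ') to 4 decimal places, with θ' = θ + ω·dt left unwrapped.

(-3.9562, -5.5732, -1.8680)

θ' = -2.6180 + 1.5·0.5 = -1.8680
R = v/ω = 1.5/1.5 = 1.0000
x' = -3.5 + 1.0000·(sin -1.8680 − sin -2.6180) = -3.9562
y' = -5 − 1.0000·(cos -1.8680 − cos -2.6180) = -5.5732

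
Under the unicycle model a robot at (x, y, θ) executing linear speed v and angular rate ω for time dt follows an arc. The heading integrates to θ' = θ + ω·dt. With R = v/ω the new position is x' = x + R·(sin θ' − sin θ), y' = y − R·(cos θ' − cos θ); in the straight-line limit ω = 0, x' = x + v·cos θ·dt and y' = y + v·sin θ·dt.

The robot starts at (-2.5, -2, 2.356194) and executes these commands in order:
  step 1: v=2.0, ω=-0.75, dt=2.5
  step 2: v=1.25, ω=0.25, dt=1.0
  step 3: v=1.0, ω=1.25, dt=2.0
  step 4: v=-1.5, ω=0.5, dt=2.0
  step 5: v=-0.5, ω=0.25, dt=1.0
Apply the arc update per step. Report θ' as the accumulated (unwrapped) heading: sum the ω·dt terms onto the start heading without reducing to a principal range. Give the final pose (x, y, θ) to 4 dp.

(1.1350, 6.4189, 4.4812)

step 1: θ'=0.4812 (R=-2.6667) → pose (-1.8486, 2.2495, 0.4812)
step 2: θ'=0.7312 (R=5.0000) → pose (-0.8240, 2.9598, 0.7312)
step 3: θ'=3.2312 (R=0.8000) → pose (-1.4298, 4.3521, 3.2312)
step 4: θ'=4.2312 (R=-3.0000) → pose (0.9611, 5.9515, 4.2312)
step 5: θ'=4.4812 (R=-2.0000) → pose (1.1350, 6.4189, 4.4812)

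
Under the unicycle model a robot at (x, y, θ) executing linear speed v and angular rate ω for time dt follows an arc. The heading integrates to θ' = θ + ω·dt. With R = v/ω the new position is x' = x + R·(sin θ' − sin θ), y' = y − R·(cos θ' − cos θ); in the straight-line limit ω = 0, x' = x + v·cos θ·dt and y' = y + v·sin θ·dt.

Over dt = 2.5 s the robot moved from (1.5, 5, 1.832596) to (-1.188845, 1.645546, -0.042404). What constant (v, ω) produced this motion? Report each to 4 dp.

Δθ = -0.042404 − 1.832596 = -1.875000
ω = Δθ/dt = -1.875000/2.5 = -0.7500
R = −Δy/(cos θ' − cos θ) = 2.6667
v = R·ω = 2.6667·-0.7500 = -2.0000

v = -2.0000, ω = -0.7500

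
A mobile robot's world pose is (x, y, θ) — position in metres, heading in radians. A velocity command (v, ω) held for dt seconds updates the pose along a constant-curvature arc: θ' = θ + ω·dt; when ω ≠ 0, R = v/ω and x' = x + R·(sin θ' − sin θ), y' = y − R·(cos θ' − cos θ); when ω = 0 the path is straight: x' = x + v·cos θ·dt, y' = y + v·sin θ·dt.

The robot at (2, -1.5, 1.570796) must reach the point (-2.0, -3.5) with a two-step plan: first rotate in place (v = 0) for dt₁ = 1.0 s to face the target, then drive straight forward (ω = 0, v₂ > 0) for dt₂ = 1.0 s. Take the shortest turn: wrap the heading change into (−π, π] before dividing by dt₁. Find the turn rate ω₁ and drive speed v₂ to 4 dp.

ω₁ = 2.0344, v₂ = 4.4721

heading to target = atan2(-3.5−-1.5, -2−2) = -2.6779
Δθ = wrap(-2.6779 − 1.5708) = 2.0344; ω₁ = Δθ/dt₁ = 2.0344
distance = √((-2−2)² + (-3.5−-1.5)²) = 4.4721; v₂ = distance/dt₂ = 4.4721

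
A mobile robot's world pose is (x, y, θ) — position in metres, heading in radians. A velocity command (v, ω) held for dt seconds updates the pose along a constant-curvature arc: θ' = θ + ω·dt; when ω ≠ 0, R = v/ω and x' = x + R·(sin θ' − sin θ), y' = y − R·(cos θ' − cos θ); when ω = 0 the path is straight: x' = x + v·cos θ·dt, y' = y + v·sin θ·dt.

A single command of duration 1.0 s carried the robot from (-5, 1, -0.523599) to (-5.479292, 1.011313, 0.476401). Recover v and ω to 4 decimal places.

v = -0.5000, ω = 1.0000

Δθ = 0.476401 − -0.523599 = 1.000000
ω = Δθ/dt = 1.000000/1.0 = 1.0000
R = Δx/(sin θ' − sin θ) = -0.5000
v = R·ω = -0.5000·1.0000 = -0.5000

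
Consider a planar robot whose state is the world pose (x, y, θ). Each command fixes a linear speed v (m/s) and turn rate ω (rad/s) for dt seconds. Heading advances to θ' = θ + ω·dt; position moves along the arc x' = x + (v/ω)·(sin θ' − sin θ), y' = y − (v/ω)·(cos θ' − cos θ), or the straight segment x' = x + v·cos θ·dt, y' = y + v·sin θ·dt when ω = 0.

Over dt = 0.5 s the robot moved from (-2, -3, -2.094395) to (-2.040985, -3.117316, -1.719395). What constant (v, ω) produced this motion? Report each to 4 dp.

v = 0.2500, ω = 0.7500

Δθ = -1.719395 − -2.094395 = 0.375000
ω = Δθ/dt = 0.375000/0.5 = 0.7500
R = −Δy/(cos θ' − cos θ) = 0.3333
v = R·ω = 0.3333·0.7500 = 0.2500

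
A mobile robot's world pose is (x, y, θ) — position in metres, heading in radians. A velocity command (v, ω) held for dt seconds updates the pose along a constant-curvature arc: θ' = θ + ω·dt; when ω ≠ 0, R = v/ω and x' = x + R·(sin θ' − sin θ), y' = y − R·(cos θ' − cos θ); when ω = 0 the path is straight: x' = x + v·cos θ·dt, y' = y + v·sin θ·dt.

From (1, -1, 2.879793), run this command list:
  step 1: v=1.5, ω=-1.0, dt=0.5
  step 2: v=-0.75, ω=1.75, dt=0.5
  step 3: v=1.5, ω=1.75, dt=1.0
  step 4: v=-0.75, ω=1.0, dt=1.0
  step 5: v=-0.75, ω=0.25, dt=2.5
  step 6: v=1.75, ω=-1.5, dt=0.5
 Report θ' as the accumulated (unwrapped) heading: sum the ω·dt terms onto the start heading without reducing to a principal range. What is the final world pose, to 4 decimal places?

step 1: θ'=2.3798 (R=-1.5000) → pose (0.3529, -0.6365, 2.3798)
step 2: θ'=3.2548 (R=-0.4286) → pose (0.6971, -0.7522, 3.2548)
step 3: θ'=5.0048 (R=0.8571) → pose (-0.0268, -1.8510, 5.0048)
step 4: θ'=6.0048 (R=-0.7500) → pose (-0.5389, -1.3460, 6.0048)
step 5: θ'=6.6298 (R=-3.0000) → pose (-2.3824, -1.4089, 6.6298)
step 6: θ'=5.8798 (R=-1.1667) → pose (-1.5281, -1.4332, 5.8798)

(-1.5281, -1.4332, 5.8798)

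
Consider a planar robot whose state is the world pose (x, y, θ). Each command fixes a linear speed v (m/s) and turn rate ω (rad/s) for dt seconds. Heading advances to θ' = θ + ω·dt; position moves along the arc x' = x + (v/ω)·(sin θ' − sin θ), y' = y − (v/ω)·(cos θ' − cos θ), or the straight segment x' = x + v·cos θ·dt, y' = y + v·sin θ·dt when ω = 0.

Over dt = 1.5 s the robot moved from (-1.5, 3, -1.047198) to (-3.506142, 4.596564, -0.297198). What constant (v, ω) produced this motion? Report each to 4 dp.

Δθ = -0.297198 − -1.047198 = 0.750000
ω = Δθ/dt = 0.750000/1.5 = 0.5000
R = Δx/(sin θ' − sin θ) = -3.5000
v = R·ω = -3.5000·0.5000 = -1.7500

v = -1.7500, ω = 0.5000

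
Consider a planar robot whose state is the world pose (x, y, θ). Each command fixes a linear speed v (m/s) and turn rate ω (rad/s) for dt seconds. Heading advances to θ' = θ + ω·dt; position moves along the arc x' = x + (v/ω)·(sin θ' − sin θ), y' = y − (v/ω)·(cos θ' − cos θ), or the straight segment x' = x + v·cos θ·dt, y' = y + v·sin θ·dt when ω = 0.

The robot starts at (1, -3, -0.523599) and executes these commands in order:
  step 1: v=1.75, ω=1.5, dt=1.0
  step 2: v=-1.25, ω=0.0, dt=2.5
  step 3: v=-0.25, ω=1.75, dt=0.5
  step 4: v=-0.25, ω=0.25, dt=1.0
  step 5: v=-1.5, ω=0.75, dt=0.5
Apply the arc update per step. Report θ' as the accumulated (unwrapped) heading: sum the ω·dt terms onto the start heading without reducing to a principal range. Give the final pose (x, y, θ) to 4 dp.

(1.3699, -6.1422, 2.4764)

step 1: θ'=0.9764 (R=1.1667) → pose (2.5499, -2.6430, 0.9764)
step 2: θ'=0.9764 (straight) → pose (0.7999, -5.2320, 0.9764)
step 3: θ'=1.8514 (R=-0.1429) → pose (0.7810, -5.3516, 1.8514)
step 4: θ'=2.1014 (R=-1.0000) → pose (0.8793, -5.5807, 2.1014)
step 5: θ'=2.4764 (R=-2.0000) → pose (1.3699, -6.1422, 2.4764)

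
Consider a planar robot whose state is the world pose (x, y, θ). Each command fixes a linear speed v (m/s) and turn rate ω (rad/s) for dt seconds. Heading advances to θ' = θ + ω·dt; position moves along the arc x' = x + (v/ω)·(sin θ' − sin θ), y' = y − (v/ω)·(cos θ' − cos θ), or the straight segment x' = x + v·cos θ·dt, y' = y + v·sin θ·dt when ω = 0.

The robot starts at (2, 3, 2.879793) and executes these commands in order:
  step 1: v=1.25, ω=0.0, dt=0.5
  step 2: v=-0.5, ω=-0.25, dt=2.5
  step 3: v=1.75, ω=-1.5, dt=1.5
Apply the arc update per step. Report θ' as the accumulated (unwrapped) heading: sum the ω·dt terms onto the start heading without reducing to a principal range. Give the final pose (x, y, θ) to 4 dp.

(3.3274, 4.3976, 0.0048)

step 1: θ'=2.8798 (straight) → pose (1.3963, 3.1618, 2.8798)
step 2: θ'=2.2548 (R=2.0000) → pose (2.4288, 2.4937, 2.2548)
step 3: θ'=0.0048 (R=-1.1667) → pose (3.3274, 4.3976, 0.0048)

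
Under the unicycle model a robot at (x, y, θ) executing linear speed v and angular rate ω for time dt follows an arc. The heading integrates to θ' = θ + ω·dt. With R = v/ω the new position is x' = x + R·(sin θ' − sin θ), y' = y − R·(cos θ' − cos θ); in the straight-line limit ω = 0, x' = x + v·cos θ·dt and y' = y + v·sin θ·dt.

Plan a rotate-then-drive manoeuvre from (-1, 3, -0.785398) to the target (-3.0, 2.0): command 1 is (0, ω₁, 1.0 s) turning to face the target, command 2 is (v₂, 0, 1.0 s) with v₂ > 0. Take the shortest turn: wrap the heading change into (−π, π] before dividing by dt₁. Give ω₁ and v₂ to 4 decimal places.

heading to target = atan2(2−3, -3−-1) = -2.6779
Δθ = wrap(-2.6779 − -0.7854) = -1.8925; ω₁ = Δθ/dt₁ = -1.8925
distance = √((-3−-1)² + (2−3)²) = 2.2361; v₂ = distance/dt₂ = 2.2361

ω₁ = -1.8925, v₂ = 2.2361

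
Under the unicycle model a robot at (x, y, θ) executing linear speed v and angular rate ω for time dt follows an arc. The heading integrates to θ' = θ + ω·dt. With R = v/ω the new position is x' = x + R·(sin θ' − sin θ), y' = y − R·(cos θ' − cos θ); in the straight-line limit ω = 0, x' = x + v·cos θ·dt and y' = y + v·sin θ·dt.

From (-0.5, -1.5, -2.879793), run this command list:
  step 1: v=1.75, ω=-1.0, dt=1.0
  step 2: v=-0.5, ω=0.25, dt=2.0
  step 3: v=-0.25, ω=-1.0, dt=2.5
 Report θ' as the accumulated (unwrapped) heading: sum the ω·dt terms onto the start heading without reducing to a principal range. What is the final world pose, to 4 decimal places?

(-1.2175, -2.0411, -5.8798)

step 1: θ'=-3.8798 (R=-1.7500) → pose (-2.1306, -1.1041, -3.8798)
step 2: θ'=-3.3798 (R=-2.0000) → pose (-1.2566, -1.5682, -3.3798)
step 3: θ'=-5.8798 (R=0.2500) → pose (-1.2175, -2.0411, -5.8798)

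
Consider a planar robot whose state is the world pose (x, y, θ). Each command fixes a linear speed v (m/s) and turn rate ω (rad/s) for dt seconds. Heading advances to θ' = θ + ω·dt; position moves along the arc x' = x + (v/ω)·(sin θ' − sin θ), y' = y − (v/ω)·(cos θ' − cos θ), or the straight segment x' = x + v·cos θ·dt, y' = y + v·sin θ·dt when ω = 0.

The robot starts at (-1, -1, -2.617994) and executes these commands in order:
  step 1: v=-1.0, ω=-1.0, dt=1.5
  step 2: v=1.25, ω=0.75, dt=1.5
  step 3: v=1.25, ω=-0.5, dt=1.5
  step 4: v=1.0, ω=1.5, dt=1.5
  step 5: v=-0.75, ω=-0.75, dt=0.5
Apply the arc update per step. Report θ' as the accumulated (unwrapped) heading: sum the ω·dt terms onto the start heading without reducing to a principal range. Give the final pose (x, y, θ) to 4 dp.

(-4.0847, -0.4109, -1.8680)

step 1: θ'=-4.1180 (R=1.0000) → pose (0.3285, -1.3060, -4.1180)
step 2: θ'=-2.9930 (R=1.6667) → pose (-1.2991, -0.5911, -2.9930)
step 3: θ'=-3.7430 (R=-2.5000) → pose (-3.0837, -0.1800, -3.7430)
step 4: θ'=-1.4930 (R=0.6667) → pose (-4.1256, -0.7815, -1.4930)
step 5: θ'=-1.8680 (R=1.0000) → pose (-4.0847, -0.4109, -1.8680)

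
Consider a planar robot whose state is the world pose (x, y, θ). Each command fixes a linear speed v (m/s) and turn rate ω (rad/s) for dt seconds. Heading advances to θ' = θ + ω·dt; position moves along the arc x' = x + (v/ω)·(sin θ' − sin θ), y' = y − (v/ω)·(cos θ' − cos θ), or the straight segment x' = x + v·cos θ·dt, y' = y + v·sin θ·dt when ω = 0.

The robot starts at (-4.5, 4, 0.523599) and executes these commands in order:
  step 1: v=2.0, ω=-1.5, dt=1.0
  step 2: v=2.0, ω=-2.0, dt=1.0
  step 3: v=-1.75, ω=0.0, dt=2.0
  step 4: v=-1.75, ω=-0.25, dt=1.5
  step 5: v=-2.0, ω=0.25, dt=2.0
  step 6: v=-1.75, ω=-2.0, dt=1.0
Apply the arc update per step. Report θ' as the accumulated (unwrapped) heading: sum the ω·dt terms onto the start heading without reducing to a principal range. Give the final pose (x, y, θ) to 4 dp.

(7.7408, 1.7623, -4.8514)

step 1: θ'=-0.9764 (R=-1.3333) → pose (-2.7287, 3.5920, -0.9764)
step 2: θ'=-2.9764 (R=-1.0000) → pose (-3.3927, 2.0456, -2.9764)
step 3: θ'=-2.9764 (straight) → pose (0.0596, 2.6211, -2.9764)
step 4: θ'=-3.3514 (R=7.0000) → pose (2.6686, 2.5629, -3.3514)
step 5: θ'=-2.8514 (R=-8.0000) → pose (6.6239, 2.7220, -2.8514)
step 6: θ'=-4.8514 (R=0.8750) → pose (7.7408, 1.7623, -4.8514)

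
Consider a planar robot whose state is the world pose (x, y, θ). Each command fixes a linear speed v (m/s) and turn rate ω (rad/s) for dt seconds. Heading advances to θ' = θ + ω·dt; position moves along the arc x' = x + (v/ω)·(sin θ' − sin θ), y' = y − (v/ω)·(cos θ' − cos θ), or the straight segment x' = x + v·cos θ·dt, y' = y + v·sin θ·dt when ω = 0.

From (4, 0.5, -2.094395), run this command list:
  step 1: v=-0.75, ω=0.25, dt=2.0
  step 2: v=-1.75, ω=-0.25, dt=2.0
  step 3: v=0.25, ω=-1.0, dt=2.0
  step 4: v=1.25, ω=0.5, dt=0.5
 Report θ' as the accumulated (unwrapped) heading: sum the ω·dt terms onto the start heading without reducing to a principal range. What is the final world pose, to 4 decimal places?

step 1: θ'=-1.5944 (R=-3.0000) → pose (4.4011, 1.9292, -1.5944)
step 2: θ'=-2.0944 (R=7.0000) → pose (5.3370, 5.2640, -2.0944)
step 3: θ'=-4.0944 (R=-0.2500) → pose (4.9167, 5.2442, -4.0944)
step 4: θ'=-3.8444 (R=2.5000) → pose (4.4950, 5.7033, -3.8444)

(4.4950, 5.7033, -3.8444)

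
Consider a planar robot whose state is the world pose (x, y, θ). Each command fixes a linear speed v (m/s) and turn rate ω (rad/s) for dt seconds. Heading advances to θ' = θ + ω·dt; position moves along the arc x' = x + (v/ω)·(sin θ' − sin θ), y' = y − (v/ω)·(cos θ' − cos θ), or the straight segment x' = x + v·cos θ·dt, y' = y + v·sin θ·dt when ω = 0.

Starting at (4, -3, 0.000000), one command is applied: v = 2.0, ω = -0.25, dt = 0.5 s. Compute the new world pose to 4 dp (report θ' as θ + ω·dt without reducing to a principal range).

(4.9974, -3.0624, -0.1250)

θ' = 0.0000 + -0.25·0.5 = -0.1250
R = v/ω = 2.0/-0.25 = -8.0000
x' = 4 + -8.0000·(sin -0.1250 − sin 0.0000) = 4.9974
y' = -3 − -8.0000·(cos -0.1250 − cos 0.0000) = -3.0624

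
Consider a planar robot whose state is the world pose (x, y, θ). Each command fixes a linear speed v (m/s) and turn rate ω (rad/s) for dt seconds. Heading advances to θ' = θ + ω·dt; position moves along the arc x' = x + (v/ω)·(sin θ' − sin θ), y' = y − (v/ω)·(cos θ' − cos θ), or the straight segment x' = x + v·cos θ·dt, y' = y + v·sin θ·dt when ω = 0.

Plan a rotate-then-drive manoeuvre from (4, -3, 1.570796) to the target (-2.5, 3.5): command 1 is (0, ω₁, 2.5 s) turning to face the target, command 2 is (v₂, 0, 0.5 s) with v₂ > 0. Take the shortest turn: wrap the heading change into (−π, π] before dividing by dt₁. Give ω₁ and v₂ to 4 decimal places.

heading to target = atan2(3.5−-3, -2.5−4) = 2.3562
Δθ = wrap(2.3562 − 1.5708) = 0.7854; ω₁ = Δθ/dt₁ = 0.3142
distance = √((-2.5−4)² + (3.5−-3)²) = 9.1924; v₂ = distance/dt₂ = 18.3848

ω₁ = 0.3142, v₂ = 18.3848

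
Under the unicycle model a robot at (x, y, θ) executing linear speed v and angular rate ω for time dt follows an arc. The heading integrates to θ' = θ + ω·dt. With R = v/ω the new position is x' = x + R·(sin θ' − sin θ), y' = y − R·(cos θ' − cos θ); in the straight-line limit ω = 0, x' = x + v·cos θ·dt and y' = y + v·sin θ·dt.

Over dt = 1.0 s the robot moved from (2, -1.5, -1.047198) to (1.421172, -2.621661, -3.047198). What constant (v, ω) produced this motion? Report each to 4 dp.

v = 1.5000, ω = -2.0000

Δθ = -3.047198 − -1.047198 = -2.000000
ω = Δθ/dt = -2.000000/1.0 = -2.0000
R = −Δy/(cos θ' − cos θ) = -0.7500
v = R·ω = -0.7500·-2.0000 = 1.5000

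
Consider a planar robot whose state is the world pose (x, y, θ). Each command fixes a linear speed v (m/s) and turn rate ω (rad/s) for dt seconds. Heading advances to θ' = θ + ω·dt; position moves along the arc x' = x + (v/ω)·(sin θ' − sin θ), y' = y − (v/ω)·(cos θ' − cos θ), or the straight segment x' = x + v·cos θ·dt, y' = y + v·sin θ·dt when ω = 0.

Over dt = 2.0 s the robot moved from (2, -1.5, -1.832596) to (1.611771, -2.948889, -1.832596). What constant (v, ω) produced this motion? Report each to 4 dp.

Δθ = -1.832596 − -1.832596 = 0.000000
ω = Δθ/dt = 0.000000/2.0 = 0.0000
ω = 0 → v = (Δx·cos θ + Δy·sin θ)/dt = 0.7500

v = 0.7500, ω = 0.0000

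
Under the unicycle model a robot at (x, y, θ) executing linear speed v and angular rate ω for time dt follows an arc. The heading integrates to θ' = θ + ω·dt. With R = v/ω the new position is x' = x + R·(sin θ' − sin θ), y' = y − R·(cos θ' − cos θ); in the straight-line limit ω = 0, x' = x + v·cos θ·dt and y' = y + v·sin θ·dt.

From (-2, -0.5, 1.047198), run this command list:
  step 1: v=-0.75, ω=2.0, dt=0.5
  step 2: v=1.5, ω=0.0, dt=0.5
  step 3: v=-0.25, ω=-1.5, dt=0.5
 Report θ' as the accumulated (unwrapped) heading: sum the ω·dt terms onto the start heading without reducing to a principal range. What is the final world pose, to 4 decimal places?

(-2.3401, -0.3144, 1.2972)

step 1: θ'=2.0472 (R=-0.3750) → pose (-2.0085, -0.8595, 2.0472)
step 2: θ'=2.0472 (straight) → pose (-2.3524, -0.1930, 2.0472)
step 3: θ'=1.2972 (R=0.1667) → pose (-2.3401, -0.3144, 1.2972)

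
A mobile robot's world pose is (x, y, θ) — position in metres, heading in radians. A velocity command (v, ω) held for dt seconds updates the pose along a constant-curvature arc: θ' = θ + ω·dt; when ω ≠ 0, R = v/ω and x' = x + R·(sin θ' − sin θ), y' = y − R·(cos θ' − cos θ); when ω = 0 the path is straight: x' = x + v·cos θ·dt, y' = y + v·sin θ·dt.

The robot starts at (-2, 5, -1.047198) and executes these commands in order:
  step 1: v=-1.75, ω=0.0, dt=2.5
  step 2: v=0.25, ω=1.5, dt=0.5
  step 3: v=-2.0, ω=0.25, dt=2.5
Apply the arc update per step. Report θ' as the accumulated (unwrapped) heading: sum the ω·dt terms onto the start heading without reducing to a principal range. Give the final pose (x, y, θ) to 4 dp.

(-9.0104, 8.6376, 0.3278)

step 1: θ'=-1.0472 (straight) → pose (-4.1875, 8.7889, -1.0472)
step 2: θ'=-0.2972 (R=0.1667) → pose (-4.0920, 8.7128, -0.2972)
step 3: θ'=0.3278 (R=-8.0000) → pose (-9.0104, 8.6376, 0.3278)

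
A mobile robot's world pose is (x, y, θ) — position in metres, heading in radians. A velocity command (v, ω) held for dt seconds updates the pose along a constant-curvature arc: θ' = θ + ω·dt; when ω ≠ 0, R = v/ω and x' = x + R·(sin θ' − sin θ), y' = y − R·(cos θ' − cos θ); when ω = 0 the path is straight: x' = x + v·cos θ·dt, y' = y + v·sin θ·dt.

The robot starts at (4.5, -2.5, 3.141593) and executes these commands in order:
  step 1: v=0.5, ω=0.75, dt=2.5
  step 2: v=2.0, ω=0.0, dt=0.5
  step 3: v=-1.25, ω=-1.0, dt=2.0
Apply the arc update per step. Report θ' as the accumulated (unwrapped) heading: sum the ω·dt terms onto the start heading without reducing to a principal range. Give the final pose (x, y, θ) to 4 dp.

step 1: θ'=5.0166 (R=0.6667) → pose (3.8639, -3.3664, 5.0166)
step 2: θ'=5.0166 (straight) → pose (4.1635, -4.3204, 5.0166)
step 3: θ'=3.0166 (R=1.2500) → pose (5.5119, -2.7058, 3.0166)

(5.5119, -2.7058, 3.0166)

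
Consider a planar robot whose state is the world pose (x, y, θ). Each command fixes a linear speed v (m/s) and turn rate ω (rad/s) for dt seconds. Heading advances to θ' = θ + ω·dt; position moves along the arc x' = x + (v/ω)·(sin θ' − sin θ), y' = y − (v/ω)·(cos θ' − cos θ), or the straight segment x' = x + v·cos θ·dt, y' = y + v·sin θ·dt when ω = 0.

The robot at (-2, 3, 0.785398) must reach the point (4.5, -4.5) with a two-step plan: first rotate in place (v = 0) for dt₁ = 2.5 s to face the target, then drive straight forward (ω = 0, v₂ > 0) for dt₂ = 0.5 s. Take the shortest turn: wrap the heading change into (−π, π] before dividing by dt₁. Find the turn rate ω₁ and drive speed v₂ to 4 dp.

ω₁ = -0.6568, v₂ = 19.8494

heading to target = atan2(-4.5−3, 4.5−-2) = -0.8567
Δθ = wrap(-0.8567 − 0.7854) = -1.6421; ω₁ = Δθ/dt₁ = -0.6568
distance = √((4.5−-2)² + (-4.5−3)²) = 9.9247; v₂ = distance/dt₂ = 19.8494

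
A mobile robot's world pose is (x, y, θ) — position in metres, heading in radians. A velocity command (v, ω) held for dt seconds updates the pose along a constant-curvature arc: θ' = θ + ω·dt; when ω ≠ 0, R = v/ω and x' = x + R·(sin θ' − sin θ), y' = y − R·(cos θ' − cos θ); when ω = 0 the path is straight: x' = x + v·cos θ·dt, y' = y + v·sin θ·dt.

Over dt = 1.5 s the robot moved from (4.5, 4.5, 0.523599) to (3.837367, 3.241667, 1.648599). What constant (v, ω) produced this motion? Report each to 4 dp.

v = -1.0000, ω = 0.7500

Δθ = 1.648599 − 0.523599 = 1.125000
ω = Δθ/dt = 1.125000/1.5 = 0.7500
R = −Δy/(cos θ' − cos θ) = -1.3333
v = R·ω = -1.3333·0.7500 = -1.0000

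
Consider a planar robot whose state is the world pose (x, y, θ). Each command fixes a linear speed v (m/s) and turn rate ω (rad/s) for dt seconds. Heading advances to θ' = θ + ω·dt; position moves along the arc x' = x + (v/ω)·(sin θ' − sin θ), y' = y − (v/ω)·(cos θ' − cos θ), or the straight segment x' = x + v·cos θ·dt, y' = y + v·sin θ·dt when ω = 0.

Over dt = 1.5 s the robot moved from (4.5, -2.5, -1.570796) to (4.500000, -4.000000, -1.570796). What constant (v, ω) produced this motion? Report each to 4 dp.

Δθ = -1.570796 − -1.570796 = 0.000000
ω = Δθ/dt = 0.000000/1.5 = 0.0000
ω = 0 → v = (Δx·cos θ + Δy·sin θ)/dt = 1.0000

v = 1.0000, ω = 0.0000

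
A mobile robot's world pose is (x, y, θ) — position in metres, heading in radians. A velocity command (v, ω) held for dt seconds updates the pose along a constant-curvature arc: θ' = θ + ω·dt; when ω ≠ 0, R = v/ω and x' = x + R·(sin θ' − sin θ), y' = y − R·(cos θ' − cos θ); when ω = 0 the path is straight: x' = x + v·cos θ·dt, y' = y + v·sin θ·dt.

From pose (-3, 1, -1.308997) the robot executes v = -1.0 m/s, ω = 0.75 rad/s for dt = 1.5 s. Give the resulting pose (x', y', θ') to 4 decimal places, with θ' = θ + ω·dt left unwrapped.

θ' = -1.3090 + 0.75·1.5 = -0.1840
R = v/ω = -1.0/0.75 = -1.3333
x' = -3 + -1.3333·(sin -0.1840 − sin -1.3090) = -4.0440
y' = 1 − -1.3333·(cos -0.1840 − cos -1.3090) = 1.9657

(-4.0440, 1.9657, -0.1840)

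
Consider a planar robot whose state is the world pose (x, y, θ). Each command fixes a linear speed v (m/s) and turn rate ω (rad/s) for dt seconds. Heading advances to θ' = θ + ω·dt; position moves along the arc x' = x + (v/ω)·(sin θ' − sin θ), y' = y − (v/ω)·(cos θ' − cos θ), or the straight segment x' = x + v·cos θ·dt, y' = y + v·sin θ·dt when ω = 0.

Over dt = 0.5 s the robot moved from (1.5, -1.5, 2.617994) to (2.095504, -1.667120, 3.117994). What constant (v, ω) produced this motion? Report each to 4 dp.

Δθ = 3.117994 − 2.617994 = 0.500000
ω = Δθ/dt = 0.500000/0.5 = 1.0000
R = Δx/(sin θ' − sin θ) = -1.2500
v = R·ω = -1.2500·1.0000 = -1.2500

v = -1.2500, ω = 1.0000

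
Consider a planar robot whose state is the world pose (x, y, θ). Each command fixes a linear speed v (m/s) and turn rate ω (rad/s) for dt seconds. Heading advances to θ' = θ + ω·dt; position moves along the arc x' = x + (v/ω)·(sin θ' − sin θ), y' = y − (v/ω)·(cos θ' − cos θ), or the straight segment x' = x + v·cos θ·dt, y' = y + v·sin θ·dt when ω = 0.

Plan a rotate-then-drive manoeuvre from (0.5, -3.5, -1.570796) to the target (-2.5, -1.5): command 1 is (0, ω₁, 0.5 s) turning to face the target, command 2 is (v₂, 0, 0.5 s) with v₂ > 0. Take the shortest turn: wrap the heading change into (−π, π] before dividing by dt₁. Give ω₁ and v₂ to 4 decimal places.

ω₁ = -4.3176, v₂ = 7.2111

heading to target = atan2(-1.5−-3.5, -2.5−0.5) = 2.5536
Δθ = wrap(2.5536 − -1.5708) = -2.1588; ω₁ = Δθ/dt₁ = -4.3176
distance = √((-2.5−0.5)² + (-1.5−-3.5)²) = 3.6056; v₂ = distance/dt₂ = 7.2111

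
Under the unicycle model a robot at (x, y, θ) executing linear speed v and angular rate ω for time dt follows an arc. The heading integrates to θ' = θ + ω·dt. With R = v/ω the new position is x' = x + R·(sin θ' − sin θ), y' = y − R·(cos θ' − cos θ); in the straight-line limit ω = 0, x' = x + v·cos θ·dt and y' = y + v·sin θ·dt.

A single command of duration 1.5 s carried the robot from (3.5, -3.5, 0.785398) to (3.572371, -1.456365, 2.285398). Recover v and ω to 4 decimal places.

v = 1.5000, ω = 1.0000

Δθ = 2.285398 − 0.785398 = 1.500000
ω = Δθ/dt = 1.500000/1.5 = 1.0000
R = −Δy/(cos θ' − cos θ) = 1.5000
v = R·ω = 1.5000·1.0000 = 1.5000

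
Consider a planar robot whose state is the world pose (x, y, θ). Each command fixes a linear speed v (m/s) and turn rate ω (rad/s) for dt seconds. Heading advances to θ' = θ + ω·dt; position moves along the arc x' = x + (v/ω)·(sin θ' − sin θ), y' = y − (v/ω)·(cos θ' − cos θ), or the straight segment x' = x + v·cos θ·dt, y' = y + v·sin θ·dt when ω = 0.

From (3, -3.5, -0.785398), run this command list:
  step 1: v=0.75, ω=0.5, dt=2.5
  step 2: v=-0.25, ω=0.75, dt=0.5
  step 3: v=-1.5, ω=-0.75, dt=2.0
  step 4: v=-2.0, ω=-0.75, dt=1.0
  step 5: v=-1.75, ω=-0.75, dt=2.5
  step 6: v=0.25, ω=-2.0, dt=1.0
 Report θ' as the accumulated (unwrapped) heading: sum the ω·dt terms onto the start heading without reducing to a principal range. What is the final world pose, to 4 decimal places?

(3.4724, 0.4538, -5.2854)

step 1: θ'=0.4646 (R=1.5000) → pose (4.7328, -3.7803, 0.4646)
step 2: θ'=0.8396 (R=-0.3333) → pose (4.6340, -3.8558, 0.8396)
step 3: θ'=-0.6604 (R=2.0000) → pose (1.9184, -4.0997, -0.6604)
step 4: θ'=-1.4104 (R=2.6667) → pose (0.9218, -2.4196, -1.4104)
step 5: θ'=-3.2854 (R=2.3333) → pose (3.5595, 0.2623, -3.2854)
step 6: θ'=-5.2854 (R=-0.1250) → pose (3.4724, 0.4538, -5.2854)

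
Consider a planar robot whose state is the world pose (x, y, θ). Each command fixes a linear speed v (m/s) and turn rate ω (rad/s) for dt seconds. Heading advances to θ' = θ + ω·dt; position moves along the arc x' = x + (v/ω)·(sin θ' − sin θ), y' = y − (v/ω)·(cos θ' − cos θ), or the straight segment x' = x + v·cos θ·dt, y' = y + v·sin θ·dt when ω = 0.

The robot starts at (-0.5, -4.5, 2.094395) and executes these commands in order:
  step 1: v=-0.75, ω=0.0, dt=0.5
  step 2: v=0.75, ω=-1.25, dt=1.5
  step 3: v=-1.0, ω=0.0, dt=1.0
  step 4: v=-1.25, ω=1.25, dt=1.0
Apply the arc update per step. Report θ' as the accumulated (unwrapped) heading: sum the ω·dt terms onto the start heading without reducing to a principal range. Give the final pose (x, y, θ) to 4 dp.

step 1: θ'=2.0944 (straight) → pose (-0.3125, -4.8248, 2.0944)
step 2: θ'=0.2194 (R=-0.6000) → pose (0.0765, -3.9391, 0.2194)
step 3: θ'=0.2194 (straight) → pose (-0.8995, -4.1568, 0.2194)
step 4: θ'=1.4694 (R=-1.0000) → pose (-1.6767, -5.0316, 1.4694)

(-1.6767, -5.0316, 1.4694)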